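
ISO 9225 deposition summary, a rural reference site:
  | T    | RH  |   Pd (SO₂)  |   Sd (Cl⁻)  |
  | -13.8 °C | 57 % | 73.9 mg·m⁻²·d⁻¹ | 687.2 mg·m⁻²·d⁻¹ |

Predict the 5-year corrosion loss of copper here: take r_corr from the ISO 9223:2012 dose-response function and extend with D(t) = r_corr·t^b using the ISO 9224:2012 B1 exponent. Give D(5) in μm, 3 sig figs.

copper: f(T) = +0.126·(T−10) [T≤10 °C] = -2.9988
  sulphur-dioxide contribution → 0.02335 μm/a
  chloride contribution → 0.2367 μm/a
  ⇒ r_corr(copper) = 0.2601 μm/a
Power-law: D(5) = r_corr · 5^0.667
  D(5) = 0.2601 × 5^0.667 = 0.2601 × 2.926 = 0.7609 μm

D(5) = 0.761 μm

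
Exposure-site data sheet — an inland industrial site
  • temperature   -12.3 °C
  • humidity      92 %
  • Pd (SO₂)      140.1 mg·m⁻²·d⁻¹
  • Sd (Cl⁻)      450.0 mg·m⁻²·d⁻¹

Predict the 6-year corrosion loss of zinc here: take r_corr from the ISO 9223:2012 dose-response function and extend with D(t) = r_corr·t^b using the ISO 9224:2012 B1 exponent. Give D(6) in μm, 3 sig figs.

zinc: temperature factor f = +0.038·(-22.3) = -0.8474
  sulphur-dioxide contribution → 3.349 μm/a
  chloride contribution → 0.4178 μm/a
  total first-year rate 3.767 μm/a
ISO 9224: D(t) = r_corr · t^b with b = 0.813 (zinc, B1)
  D(6) = 3.767 × 6^0.813 = 3.767 × 4.292 = 16.17 μm

D(6) = 16.2 μm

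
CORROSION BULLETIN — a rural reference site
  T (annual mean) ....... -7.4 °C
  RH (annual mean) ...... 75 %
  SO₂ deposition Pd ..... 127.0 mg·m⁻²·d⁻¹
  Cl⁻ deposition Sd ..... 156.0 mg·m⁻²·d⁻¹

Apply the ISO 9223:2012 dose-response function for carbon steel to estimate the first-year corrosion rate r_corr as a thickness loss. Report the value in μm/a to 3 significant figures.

r_corr = 27.9 μm/a

carbon steel: f(T) = +0.150·(T−10) [T≤10 °C] = -2.6100
  sulphur-dioxide contribution → 7.242 μm/a
  chloride contribution → 20.64 μm/a
  ⇒ r_corr(carbon steel) = 27.88 μm/a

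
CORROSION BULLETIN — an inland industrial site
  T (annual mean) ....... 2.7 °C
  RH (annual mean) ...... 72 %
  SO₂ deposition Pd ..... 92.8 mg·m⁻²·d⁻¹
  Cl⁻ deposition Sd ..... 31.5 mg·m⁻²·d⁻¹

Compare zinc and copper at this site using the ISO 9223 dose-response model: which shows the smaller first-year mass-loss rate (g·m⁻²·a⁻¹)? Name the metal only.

zinc: f(T) = +0.038·(T−10) [T≤10 °C] = -0.2774
  Pd branch = 0.0129·Pd^0.44·e^(0.046·RH+f) = 1.969 μm/a
  Cl⁻ term: 0.0175·31.5^0.57·exp(0.008·72+0.085·2.7) = 0.2798
  r_corr = 1.969 + 0.2798 = 2.249 μm/a
  mass loss = 2.249 μm/a × 7.14 g/cm³ = 16.06 g·m⁻²·a⁻¹
copper: temperature factor f = +0.126·(-7.3) = -0.9198
  Pd branch = 0.0053·Pd^0.26·e^(0.059·RH+f) = 0.48 μm/a
  Cl⁻ term: 0.01025·31.5^0.27·exp(0.036·72+0.049·2.7) = 0.3967
  sum: 0.48 + 0.3967 → r_corr = 0.8767 μm/a
  mass loss = 0.8767 μm/a × 8.96 g/cm³ = 7.855 g·m⁻²·a⁻¹
Ordering by g·m⁻²·a⁻¹: zinc (16.1) > copper (7.86)

copper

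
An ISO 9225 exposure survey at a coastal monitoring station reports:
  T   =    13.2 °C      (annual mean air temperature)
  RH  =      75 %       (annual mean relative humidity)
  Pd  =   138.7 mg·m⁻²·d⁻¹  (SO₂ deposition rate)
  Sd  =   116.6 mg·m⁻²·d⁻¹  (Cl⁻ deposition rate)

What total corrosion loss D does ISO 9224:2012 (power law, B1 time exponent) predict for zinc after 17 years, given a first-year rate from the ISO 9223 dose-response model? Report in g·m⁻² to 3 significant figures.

D(17) = 308 g·m⁻²

zinc: T>10 °C ⇒ hinge -0.071·(13.2−10) = -0.2272
  sulphur-dioxide contribution → 2.836 μm/a
  chloride contribution → 1.475 μm/a
  total first-year rate 4.312 μm/a
Power-law: D(17) = r_corr · 17^0.813
  D(17) = 4.312 × 17^0.813 = 4.312 × 10.01 = 43.15 μm
  Mass loss = 43.15 μm × 7.14 g/cm³ = 308.1 g·m⁻²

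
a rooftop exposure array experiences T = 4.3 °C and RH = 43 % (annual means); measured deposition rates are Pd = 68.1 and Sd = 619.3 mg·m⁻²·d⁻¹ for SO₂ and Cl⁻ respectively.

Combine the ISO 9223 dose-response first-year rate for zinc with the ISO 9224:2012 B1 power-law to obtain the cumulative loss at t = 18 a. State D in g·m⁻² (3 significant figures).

D(18) = 140 g·m⁻²

zinc: temperature factor f = +0.038·(-5.7) = -0.2166
  sulphur-dioxide contribution → 0.481 μm/a
  chloride contribution → 1.389 μm/a
  ⇒ r_corr(zinc) = 1.87 μm/a
ISO 9224: D(t) = r_corr · t^b with b = 0.813 (zinc, B1)
  D(18) = 1.87 × 18^0.813 = 1.87 × 10.48 = 19.6 μm
  Mass loss = 19.6 μm × 7.14 g/cm³ = 139.9 g·m⁻²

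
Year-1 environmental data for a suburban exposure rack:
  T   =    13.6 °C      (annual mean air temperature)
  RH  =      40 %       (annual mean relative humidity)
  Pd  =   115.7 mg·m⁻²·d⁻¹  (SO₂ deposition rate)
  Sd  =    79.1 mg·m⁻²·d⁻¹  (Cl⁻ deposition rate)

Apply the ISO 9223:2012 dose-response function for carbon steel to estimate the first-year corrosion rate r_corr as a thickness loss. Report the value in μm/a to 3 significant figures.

carbon steel: f(T) = -0.054·(T−10) [T>10 °C] = -0.1944
  sulphur-dioxide contribution → 38.36 μm/a
  chloride contribution → 9.885 μm/a
  total first-year rate 48.25 μm/a

r_corr = 48.2 μm/a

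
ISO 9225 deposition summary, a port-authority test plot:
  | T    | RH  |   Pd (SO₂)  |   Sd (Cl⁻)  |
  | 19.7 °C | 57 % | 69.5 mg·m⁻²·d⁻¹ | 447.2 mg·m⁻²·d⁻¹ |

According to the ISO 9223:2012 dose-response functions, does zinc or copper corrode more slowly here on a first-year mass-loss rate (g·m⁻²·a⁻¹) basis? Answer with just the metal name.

copper

zinc: temperature factor f = -0.071·(9.7) = -0.6887
  Pd branch = 0.0129·Pd^0.44·e^(0.046·RH+f) = 0.5763 μm/a
  Sd branch = 0.0175·Sd^0.57·e^(0.008·RH+0.085·T) = 4.776 μm/a
  r_corr = 0.5763 + 4.776 = 5.353 μm/a
  mass loss = 5.353 μm/a × 7.14 g/cm³ = 38.22 g·m⁻²·a⁻¹
copper: T>10 °C ⇒ hinge -0.080·(19.7−10) = -0.7760
  SO₂ term: 0.0053·69.5^0.26·exp(0.059·57-0.7760) = 0.2122
  Cl⁻ term: 0.01025·447.2^0.27·exp(0.036·57+0.049·19.7) = 1.088
  r_corr = 0.2122 + 1.088 = 1.301 μm/a
  mass loss = 1.301 μm/a × 8.96 g/cm³ = 11.65 g·m⁻²·a⁻¹
Ordering by g·m⁻²·a⁻¹: zinc (38.2) > copper (11.7)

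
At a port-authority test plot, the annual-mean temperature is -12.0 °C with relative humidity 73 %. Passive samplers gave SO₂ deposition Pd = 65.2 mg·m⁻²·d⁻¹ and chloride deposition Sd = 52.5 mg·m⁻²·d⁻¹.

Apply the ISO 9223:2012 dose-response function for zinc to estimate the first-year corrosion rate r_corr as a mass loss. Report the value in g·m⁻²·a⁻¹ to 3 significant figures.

r_corr = 7.98 g·m⁻²·a⁻¹

zinc: temperature factor f = +0.038·(-22.0) = -0.8360
  sulphur-dioxide contribution → 1.01 μm/a
  chloride contribution → 0.1082 μm/a
  ⇒ r_corr(zinc) = 1.118 μm/a
Convert to mass loss: 1.118 μm/a × 7.14 g/cm³ = 7.981 g·m⁻²·a⁻¹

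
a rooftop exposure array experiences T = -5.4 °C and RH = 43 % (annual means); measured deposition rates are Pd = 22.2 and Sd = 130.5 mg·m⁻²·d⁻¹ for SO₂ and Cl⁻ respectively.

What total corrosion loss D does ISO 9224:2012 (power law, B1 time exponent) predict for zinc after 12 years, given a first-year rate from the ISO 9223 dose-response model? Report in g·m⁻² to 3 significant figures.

D(12) = 24.4 g·m⁻²

zinc: temperature factor f = +0.038·(-15.4) = -0.5852
  SO₂ term: 0.0129·22.2^0.44·exp(0.046·43-0.5852) = 0.2032
  Sd branch = 0.0175·Sd^0.57·e^(0.008·RH+0.085·T) = 0.2506 μm/a
  sum: 0.2032 + 0.2506 → r_corr = 0.4538 μm/a
Long-term exponent b (ISO 9224 Table 2, B1) = 0.813
  D(12) = 0.4538 × 12^0.813 = 0.4538 × 7.54 = 3.422 μm
  Mass loss = 3.422 μm × 7.14 g/cm³ = 24.43 g·m⁻²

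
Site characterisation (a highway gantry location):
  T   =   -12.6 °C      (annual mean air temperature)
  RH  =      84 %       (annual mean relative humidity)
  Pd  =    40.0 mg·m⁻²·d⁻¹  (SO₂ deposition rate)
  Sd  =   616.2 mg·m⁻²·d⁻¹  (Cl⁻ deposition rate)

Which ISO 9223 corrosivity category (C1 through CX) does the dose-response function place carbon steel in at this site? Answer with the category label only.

carbon steel: temperature factor f = +0.150·(-22.6) = -3.3900
  Pd branch = 1.77·Pd^0.52·e^(0.02·RH+f) = 2.18 μm/a
  Sd branch = 0.102·Sd^0.62·e^(0.033·RH+0.04·T) = 52.87 μm/a
  sum: 2.18 + 52.87 → r_corr = 55.05 μm/a
55 μm/a falls in (50, 80] for carbon steel → category C4

C4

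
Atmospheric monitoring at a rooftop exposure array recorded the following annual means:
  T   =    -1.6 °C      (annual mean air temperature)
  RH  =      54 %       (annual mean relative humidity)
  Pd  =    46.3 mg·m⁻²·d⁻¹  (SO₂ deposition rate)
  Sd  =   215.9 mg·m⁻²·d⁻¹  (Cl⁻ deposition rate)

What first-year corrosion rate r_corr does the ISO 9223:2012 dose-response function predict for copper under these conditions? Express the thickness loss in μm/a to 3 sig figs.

r_corr = 0.363 μm/a

copper: f(T) = +0.126·(T−10) [T≤10 °C] = -1.4616
  sulphur-dioxide contribution → 0.08058 μm/a
  chloride contribution → 0.2826 μm/a
  total first-year rate 0.3632 μm/a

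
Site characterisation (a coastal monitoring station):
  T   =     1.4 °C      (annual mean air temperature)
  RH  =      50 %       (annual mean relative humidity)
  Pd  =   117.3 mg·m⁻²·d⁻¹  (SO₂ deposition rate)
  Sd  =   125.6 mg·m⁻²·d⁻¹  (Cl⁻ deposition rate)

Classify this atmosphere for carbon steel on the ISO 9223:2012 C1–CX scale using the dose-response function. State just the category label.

C3

carbon steel: temperature factor f = +0.150·(-8.6) = -1.2900
  Pd branch = 1.77·Pd^0.52·e^(0.02·RH+f) = 15.78 μm/a
  Cl⁻ term: 0.102·125.6^0.62·exp(0.033·50+0.04·1.4) = 11.24
  sum: 15.78 + 11.24 → r_corr = 27.02 μm/a
ISO 9223 Table 2 (carbon steel): 25 < 27 ≤ 50 μm/a ⇒ C3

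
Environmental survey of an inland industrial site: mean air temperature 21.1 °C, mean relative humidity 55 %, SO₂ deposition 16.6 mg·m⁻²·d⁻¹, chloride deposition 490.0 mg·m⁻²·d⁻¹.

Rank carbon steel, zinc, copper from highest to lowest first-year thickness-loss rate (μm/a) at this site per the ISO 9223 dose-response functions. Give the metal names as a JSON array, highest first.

["carbon steel", "zinc", "copper"]

carbon steel: f(T) = -0.054·(T−10) [T>10 °C] = -0.5994
  sulphur-dioxide contribution → 12.58 μm/a
  chloride contribution → 67.81 μm/a
  total first-year rate 80.4 μm/a
zinc: f(T) = -0.071·(T−10) [T>10 °C] = -0.7881
  sulphur-dioxide contribution → 0.2535 μm/a
  chloride contribution → 5.578 μm/a
  ⇒ r_corr(zinc) = 5.831 μm/a
copper: f(T) = -0.080·(T−10) [T>10 °C] = -0.8880
  sulphur-dioxide contribution → 0.1162 μm/a
  chloride contribution → 1.112 μm/a
  ⇒ r_corr(copper) = 1.228 μm/a
Ordering by μm/a: carbon steel (80.4) > zinc (5.83) > copper (1.23)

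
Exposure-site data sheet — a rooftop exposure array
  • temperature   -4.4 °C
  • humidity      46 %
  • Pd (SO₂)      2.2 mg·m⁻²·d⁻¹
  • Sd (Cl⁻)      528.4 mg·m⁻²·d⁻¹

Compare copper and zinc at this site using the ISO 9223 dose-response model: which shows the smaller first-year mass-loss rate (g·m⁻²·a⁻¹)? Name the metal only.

copper

copper: temperature factor f = +0.126·(-14.4) = -1.8144
  Pd branch = 0.0053·Pd^0.26·e^(0.059·RH+f) = 0.016 μm/a
  Cl⁻ term: 0.01025·528.4^0.27·exp(0.036·46+0.049·-4.4) = 0.2352
  sum: 0.016 + 0.2352 → r_corr = 0.2512 μm/a
  mass loss = 0.2512 μm/a × 8.96 g/cm³ = 2.251 g·m⁻²·a⁻¹
zinc: f(T) = +0.038·(T−10) [T≤10 °C] = -0.5472
  SO₂ term: 0.0129·2.2^0.44·exp(0.046·46-0.5472) = 0.08761
  Sd branch = 0.0175·Sd^0.57·e^(0.008·RH+0.085·T) = 0.6202 μm/a
  sum: 0.08761 + 0.6202 → r_corr = 0.7078 μm/a
  mass loss = 0.7078 μm/a × 7.14 g/cm³ = 5.054 g·m⁻²·a⁻¹
Ordering by g·m⁻²·a⁻¹: zinc (5.05) > copper (2.25)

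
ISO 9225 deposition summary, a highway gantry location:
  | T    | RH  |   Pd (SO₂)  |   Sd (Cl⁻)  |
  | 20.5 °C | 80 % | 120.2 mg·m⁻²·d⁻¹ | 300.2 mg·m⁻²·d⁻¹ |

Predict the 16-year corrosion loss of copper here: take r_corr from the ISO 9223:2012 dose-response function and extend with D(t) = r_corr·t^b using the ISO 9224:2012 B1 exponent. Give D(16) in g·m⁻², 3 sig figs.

copper: temperature factor f = -0.080·(10.5) = -0.8400
  Pd branch = 0.0053·Pd^0.26·e^(0.059·RH+f) = 0.8915 μm/a
  Cl⁻ term: 0.01025·300.2^0.27·exp(0.036·80+0.049·20.5) = 2.326
  r_corr = 0.8915 + 2.326 = 3.218 μm/a
ISO 9224: D(t) = r_corr · t^b with b = 0.667 (copper, B1)
  D(16) = 3.218 × 16^0.667 = 3.218 × 6.355 = 20.45 μm
  Mass loss = 20.45 μm × 8.96 g/cm³ = 183.2 g·m⁻²

D(16) = 183 g·m⁻²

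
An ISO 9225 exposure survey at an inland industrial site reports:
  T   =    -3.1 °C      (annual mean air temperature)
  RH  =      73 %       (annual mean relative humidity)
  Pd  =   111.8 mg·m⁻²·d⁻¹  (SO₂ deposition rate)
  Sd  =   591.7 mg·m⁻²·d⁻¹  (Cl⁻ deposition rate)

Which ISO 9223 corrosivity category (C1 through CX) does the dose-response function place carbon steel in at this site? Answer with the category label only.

carbon steel: f(T) = +0.150·(T−10) [T≤10 °C] = -1.9650
  sulphur-dioxide contribution → 12.41 μm/a
  chloride contribution → 52.44 μm/a
  total first-year rate 64.85 μm/a
Category bounds: 50…80 μm/a bracket r_corr ⇒ C4

C4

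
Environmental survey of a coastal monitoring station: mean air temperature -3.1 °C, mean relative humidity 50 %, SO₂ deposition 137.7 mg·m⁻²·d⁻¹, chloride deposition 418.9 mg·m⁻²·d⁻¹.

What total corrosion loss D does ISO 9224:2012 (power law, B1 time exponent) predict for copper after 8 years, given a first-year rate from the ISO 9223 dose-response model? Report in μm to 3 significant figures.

copper: T≤10 °C ⇒ hinge +0.126·(-3.1−10) = -1.6506
  Pd branch = 0.0053·Pd^0.26·e^(0.059·RH+f) = 0.06994 μm/a
  Cl⁻ term: 0.01025·418.9^0.27·exp(0.036·50+0.049·-3.1) = 0.2719
  sum: 0.06994 + 0.2719 → r_corr = 0.3419 μm/a
Power-law: D(8) = r_corr · 8^0.667
  D(8) = 0.3419 × 8^0.667 = 0.3419 × 4.003 = 1.368 μm

D(8) = 1.37 μm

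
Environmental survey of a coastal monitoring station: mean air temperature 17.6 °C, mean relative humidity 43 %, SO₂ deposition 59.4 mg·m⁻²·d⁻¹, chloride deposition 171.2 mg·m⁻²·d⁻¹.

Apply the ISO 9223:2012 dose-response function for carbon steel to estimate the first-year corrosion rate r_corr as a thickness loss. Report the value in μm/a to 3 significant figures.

carbon steel: f(T) = -0.054·(T−10) [T>10 °C] = -0.4104
  Pd branch = 1.77·Pd^0.52·e^(0.02·RH+f) = 23.21 μm/a
  Cl⁻ term: 0.102·171.2^0.62·exp(0.033·43+0.04·17.6) = 20.67
  sum: 23.21 + 20.67 → r_corr = 43.88 μm/a

r_corr = 43.9 μm/a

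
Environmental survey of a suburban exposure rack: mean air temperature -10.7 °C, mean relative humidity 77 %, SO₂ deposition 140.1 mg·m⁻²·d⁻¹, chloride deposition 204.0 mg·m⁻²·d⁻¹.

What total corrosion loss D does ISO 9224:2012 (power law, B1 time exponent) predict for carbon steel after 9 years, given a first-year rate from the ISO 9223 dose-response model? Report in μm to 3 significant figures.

carbon steel: T≤10 °C ⇒ hinge +0.150·(-10.7−10) = -3.1050
  Pd branch = 1.77·Pd^0.52·e^(0.02·RH+f) = 4.836 μm/a
  Sd branch = 0.102·Sd^0.62·e^(0.033·RH+0.04·T) = 22.82 μm/a
  r_corr = 4.836 + 22.82 = 27.65 μm/a
Long-term exponent b (ISO 9224 Table 2, B1) = 0.523
  D(9) = 27.65 × 9^0.523 = 27.65 × 3.156 = 87.25 μm

D(9) = 87.3 μm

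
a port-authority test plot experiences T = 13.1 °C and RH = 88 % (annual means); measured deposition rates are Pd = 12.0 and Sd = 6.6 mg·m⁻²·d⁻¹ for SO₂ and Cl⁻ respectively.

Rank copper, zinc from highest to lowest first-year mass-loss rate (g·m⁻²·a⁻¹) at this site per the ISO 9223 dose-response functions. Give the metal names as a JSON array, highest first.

["copper", "zinc"]

copper: T>10 °C ⇒ hinge -0.080·(13.1−10) = -0.2480
  SO₂ term: 0.0053·12.0^0.26·exp(0.059·88-0.2480) = 1.419
  Cl⁻ term: 0.01025·6.6^0.27·exp(0.036·88+0.049·13.1) = 0.7702
  r_corr = 1.419 + 0.7702 = 2.189 μm/a
  mass loss = 2.189 μm/a × 8.96 g/cm³ = 19.62 g·m⁻²·a⁻¹
zinc: temperature factor f = -0.071·(3.1) = -0.2201
  Pd branch = 0.0129·Pd^0.44·e^(0.046·RH+f) = 1.77 μm/a
  Cl⁻ term: 0.0175·6.6^0.57·exp(0.008·88+0.085·13.1) = 0.3159
  r_corr = 1.77 + 0.3159 = 2.085 μm/a
  mass loss = 2.085 μm/a × 7.14 g/cm³ = 14.89 g·m⁻²·a⁻¹
Ordering by g·m⁻²·a⁻¹: copper (19.6) > zinc (14.9)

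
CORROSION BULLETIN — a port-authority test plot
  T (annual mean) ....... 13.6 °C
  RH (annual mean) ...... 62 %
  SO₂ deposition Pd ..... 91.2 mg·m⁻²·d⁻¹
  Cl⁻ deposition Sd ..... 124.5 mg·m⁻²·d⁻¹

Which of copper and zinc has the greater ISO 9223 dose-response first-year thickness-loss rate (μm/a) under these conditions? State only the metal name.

zinc

copper: f(T) = -0.080·(T−10) [T>10 °C] = -0.2880
  SO₂ term: 0.0053·91.2^0.26·exp(0.059·62-0.2880) = 0.4982
  Cl⁻ term: 0.01025·124.5^0.27·exp(0.036·62+0.049·13.6) = 0.6842
  sum: 0.4982 + 0.6842 → r_corr = 1.182 μm/a
zinc: f(T) = -0.071·(T−10) [T>10 °C] = -0.2556
  SO₂ term: 0.0129·91.2^0.44·exp(0.046·62-0.2556) = 1.261
  Sd branch = 0.0175·Sd^0.57·e^(0.008·RH+0.085·T) = 1.428 μm/a
  sum: 1.261 + 1.428 → r_corr = 2.689 μm/a
Ordering by μm/a: zinc (2.69) > copper (1.18)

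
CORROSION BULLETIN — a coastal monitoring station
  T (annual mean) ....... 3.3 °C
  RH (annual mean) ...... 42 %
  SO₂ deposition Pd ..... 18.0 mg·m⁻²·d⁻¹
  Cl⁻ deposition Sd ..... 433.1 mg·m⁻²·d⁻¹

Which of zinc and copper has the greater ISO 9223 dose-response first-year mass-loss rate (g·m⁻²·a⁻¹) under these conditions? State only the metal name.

zinc: f(T) = +0.038·(T−10) [T≤10 °C] = -0.2546
  sulphur-dioxide contribution → 0.2463 μm/a
  chloride contribution → 1.032 μm/a
  ⇒ r_corr(zinc) = 1.278 μm/a
  mass loss = 1.278 μm/a × 7.14 g/cm³ = 9.126 g·m⁻²·a⁻¹
copper: temperature factor f = +0.126·(-6.7) = -0.8442
  sulphur-dioxide contribution → 0.05757 μm/a
  chloride contribution → 0.2815 μm/a
  ⇒ r_corr(copper) = 0.3391 μm/a
  mass loss = 0.3391 μm/a × 8.96 g/cm³ = 3.038 g·m⁻²·a⁻¹
Ordering by g·m⁻²·a⁻¹: zinc (9.13) > copper (3.04)

zinc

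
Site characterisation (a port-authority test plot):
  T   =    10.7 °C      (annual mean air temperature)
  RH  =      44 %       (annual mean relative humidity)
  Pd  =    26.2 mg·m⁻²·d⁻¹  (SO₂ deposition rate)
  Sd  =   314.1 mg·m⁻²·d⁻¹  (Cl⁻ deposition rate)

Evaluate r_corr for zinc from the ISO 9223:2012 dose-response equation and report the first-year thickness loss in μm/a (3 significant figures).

r_corr = 2.03 μm/a

zinc: temperature factor f = -0.071·(0.7) = -0.0497
  sulphur-dioxide contribution → 0.3909 μm/a
  chloride contribution → 1.638 μm/a
  ⇒ r_corr(zinc) = 2.029 μm/a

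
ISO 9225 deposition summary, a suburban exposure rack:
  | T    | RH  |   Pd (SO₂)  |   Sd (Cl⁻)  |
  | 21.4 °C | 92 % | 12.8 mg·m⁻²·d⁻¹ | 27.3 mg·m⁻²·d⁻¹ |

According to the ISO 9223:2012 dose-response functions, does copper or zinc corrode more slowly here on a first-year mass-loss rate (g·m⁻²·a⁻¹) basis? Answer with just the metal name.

copper: f(T) = -0.080·(T−10) [T>10 °C] = -0.9120
  sulphur-dioxide contribution → 0.9406 μm/a
  chloride contribution → 1.96 μm/a
  total first-year rate 2.901 μm/a
  mass loss = 2.901 μm/a × 8.96 g/cm³ = 25.99 g·m⁻²·a⁻¹
zinc: f(T) = -0.071·(T−10) [T>10 °C] = -0.8094
  sulphur-dioxide contribution → 1.214 μm/a
  chloride contribution → 1.483 μm/a
  total first-year rate 2.697 μm/a
  mass loss = 2.697 μm/a × 7.14 g/cm³ = 19.26 g·m⁻²·a⁻¹
Ordering by g·m⁻²·a⁻¹: copper (26) > zinc (19.3)

zinc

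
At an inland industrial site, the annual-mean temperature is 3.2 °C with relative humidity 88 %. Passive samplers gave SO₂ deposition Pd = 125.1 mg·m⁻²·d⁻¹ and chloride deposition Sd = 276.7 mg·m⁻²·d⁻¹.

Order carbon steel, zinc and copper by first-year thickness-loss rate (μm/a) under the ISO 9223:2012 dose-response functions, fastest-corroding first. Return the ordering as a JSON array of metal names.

["carbon steel", "zinc", "copper"]

carbon steel: temperature factor f = +0.150·(-6.8) = -1.0200
  Pd branch = 1.77·Pd^0.52·e^(0.02·RH+f) = 45.7 μm/a
  Sd branch = 0.102·Sd^0.62·e^(0.033·RH+0.04·T) = 69.09 μm/a
  r_corr = 45.7 + 69.09 = 114.8 μm/a
zinc: T≤10 °C ⇒ hinge +0.038·(3.2−10) = -0.2584
  Pd branch = 0.0129·Pd^0.44·e^(0.046·RH+f) = 4.777 μm/a
  Sd branch = 0.0175·Sd^0.57·e^(0.008·RH+0.085·T) = 1.145 μm/a
  r_corr = 4.777 + 1.145 = 5.922 μm/a
copper: f(T) = +0.126·(T−10) [T≤10 °C] = -0.8568
  Pd branch = 0.0053·Pd^0.26·e^(0.059·RH+f) = 1.42 μm/a
  Sd branch = 0.01025·Sd^0.27·e^(0.036·RH+0.049·T) = 1.3 μm/a
  sum: 1.42 + 1.3 → r_corr = 2.72 μm/a
Ordering by μm/a: carbon steel (115) > zinc (5.92) > copper (2.72)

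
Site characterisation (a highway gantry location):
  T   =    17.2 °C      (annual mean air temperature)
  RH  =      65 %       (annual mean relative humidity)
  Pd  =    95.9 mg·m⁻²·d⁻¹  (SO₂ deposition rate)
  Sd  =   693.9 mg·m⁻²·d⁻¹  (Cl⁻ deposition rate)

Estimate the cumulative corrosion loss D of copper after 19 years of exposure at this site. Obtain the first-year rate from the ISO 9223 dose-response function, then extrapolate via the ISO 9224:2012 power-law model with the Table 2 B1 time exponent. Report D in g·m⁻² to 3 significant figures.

copper: temperature factor f = -0.080·(7.2) = -0.5760
  SO₂ term: 0.0053·95.9^0.26·exp(0.059·65-0.5760) = 0.4518
  Cl⁻ term: 0.01025·693.9^0.27·exp(0.036·65+0.049·17.2) = 1.446
  sum: 0.4518 + 1.446 → r_corr = 1.898 μm/a
Power-law: D(19) = r_corr · 19^0.667
  D(19) = 1.898 × 19^0.667 = 1.898 × 7.127 = 13.53 μm
  Mass loss = 13.53 μm × 8.96 g/cm³ = 121.2 g·m⁻²

D(19) = 121 g·m⁻²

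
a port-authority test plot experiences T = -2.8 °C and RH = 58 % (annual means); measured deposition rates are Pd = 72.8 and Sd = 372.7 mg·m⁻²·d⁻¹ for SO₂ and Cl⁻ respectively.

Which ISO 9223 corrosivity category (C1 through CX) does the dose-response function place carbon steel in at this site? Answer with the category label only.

carbon steel: f(T) = +0.150·(T−10) [T≤10 °C] = -1.9200
  sulphur-dioxide contribution → 7.695 μm/a
  chloride contribution → 24.29 μm/a
  ⇒ r_corr(carbon steel) = 31.99 μm/a
Category bounds: 25…50 μm/a bracket r_corr ⇒ C3

C3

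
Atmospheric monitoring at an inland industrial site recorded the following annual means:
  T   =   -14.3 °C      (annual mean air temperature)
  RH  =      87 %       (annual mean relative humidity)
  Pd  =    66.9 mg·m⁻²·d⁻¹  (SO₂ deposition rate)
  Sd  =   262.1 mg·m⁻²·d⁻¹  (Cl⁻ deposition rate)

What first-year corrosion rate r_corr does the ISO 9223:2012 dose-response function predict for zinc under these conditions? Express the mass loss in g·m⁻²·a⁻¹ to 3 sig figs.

r_corr = 14.5 g·m⁻²·a⁻¹

zinc: f(T) = +0.038·(T−10) [T≤10 °C] = -0.9234
  sulphur-dioxide contribution → 1.782 μm/a
  chloride contribution → 0.2489 μm/a
  ⇒ r_corr(zinc) = 2.03 μm/a
Convert to mass loss: 2.03 μm/a × 7.14 g/cm³ = 14.5 g·m⁻²·a⁻¹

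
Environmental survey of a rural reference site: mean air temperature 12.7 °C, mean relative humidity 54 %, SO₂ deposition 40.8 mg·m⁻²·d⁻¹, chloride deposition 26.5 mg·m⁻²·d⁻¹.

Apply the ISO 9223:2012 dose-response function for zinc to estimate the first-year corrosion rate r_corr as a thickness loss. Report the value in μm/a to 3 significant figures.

zinc: temperature factor f = -0.071·(2.7) = -0.1917
  sulphur-dioxide contribution → 0.6529 μm/a
  chloride contribution → 0.5137 μm/a
  total first-year rate 1.167 μm/a

r_corr = 1.17 μm/a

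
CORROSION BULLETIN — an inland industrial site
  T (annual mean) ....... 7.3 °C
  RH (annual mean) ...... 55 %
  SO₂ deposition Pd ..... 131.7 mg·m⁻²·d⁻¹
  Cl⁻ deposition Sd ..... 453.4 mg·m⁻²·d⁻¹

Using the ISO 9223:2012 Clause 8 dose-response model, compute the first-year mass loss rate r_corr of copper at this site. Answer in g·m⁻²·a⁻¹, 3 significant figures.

copper: f(T) = +0.126·(T−10) [T≤10 °C] = -0.3402
  Pd branch = 0.0053·Pd^0.26·e^(0.059·RH+f) = 0.3443 μm/a
  Sd branch = 0.01025·Sd^0.27·e^(0.036·RH+0.049·T) = 0.5536 μm/a
  sum: 0.3443 + 0.5536 → r_corr = 0.8979 μm/a
Convert to mass loss: 0.8979 μm/a × 8.96 g/cm³ = 8.045 g·m⁻²·a⁻¹

r_corr = 8.05 g·m⁻²·a⁻¹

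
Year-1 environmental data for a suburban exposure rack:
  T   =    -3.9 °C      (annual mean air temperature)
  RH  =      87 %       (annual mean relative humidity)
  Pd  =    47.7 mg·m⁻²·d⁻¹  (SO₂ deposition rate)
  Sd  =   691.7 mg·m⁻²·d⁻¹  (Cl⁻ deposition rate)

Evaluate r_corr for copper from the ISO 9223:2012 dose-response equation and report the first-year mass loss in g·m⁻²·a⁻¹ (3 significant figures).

r_corr = 14.0 g·m⁻²·a⁻¹

copper: T≤10 °C ⇒ hinge +0.126·(-3.9−10) = -1.7514
  Pd branch = 0.0053·Pd^0.26·e^(0.059·RH+f) = 0.4259 μm/a
  Sd branch = 0.01025·Sd^0.27·e^(0.036·RH+0.049·T) = 1.134 μm/a
  sum: 0.4259 + 1.134 → r_corr = 1.56 μm/a
Convert to mass loss: 1.56 μm/a × 8.96 g/cm³ = 13.98 g·m⁻²·a⁻¹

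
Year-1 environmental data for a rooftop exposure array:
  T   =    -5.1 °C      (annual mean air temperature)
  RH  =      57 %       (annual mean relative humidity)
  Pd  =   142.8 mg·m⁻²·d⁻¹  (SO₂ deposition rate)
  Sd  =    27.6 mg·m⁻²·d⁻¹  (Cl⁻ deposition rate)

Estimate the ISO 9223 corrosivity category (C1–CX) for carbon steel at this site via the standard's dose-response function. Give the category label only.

C2

carbon steel: temperature factor f = +0.150·(-15.1) = -2.2650
  sulphur-dioxide contribution → 7.583 μm/a
  chloride contribution → 4.269 μm/a
  total first-year rate 11.85 μm/a
11.9 μm/a falls in (1.3, 25] for carbon steel → category C2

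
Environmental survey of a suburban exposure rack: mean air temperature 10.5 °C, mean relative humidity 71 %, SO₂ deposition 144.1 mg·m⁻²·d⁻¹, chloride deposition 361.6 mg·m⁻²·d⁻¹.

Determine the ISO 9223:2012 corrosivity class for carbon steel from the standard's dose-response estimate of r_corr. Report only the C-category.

carbon steel: f(T) = -0.054·(T−10) [T>10 °C] = -0.0270
  sulphur-dioxide contribution → 94.5 μm/a
  chloride contribution → 62.32 μm/a
  ⇒ r_corr(carbon steel) = 156.8 μm/a
Category bounds: 80…200 μm/a bracket r_corr ⇒ C5

C5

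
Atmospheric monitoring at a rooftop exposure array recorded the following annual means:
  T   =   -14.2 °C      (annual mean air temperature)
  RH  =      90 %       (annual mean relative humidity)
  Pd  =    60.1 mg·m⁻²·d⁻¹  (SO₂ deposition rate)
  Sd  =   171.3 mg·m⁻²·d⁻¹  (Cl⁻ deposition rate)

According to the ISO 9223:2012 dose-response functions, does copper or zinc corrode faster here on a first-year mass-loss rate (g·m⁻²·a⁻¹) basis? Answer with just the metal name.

zinc

copper: T≤10 °C ⇒ hinge +0.126·(-14.2−10) = -3.0492
  sulphur-dioxide contribution → 0.1474 μm/a
  chloride contribution → 0.5233 μm/a
  ⇒ r_corr(copper) = 0.6708 μm/a
  mass loss = 0.6708 μm/a × 8.96 g/cm³ = 6.01 g·m⁻²·a⁻¹
zinc: temperature factor f = +0.038·(-24.2) = -0.9196
  sulphur-dioxide contribution → 1.958 μm/a
  chloride contribution → 0.2017 μm/a
  ⇒ r_corr(zinc) = 2.16 μm/a
  mass loss = 2.16 μm/a × 7.14 g/cm³ = 15.42 g·m⁻²·a⁻¹
Ordering by g·m⁻²·a⁻¹: zinc (15.4) > copper (6.01)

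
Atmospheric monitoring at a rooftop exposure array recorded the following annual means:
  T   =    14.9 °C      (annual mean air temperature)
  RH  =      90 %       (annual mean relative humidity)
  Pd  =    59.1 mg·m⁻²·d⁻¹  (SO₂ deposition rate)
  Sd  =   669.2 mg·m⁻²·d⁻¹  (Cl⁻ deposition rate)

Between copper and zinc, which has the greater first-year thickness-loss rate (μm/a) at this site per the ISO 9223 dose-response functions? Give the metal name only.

zinc

copper: temperature factor f = -0.080·(4.9) = -0.3920
  Pd branch = 0.0053·Pd^0.26·e^(0.059·RH+f) = 2.093 μm/a
  Sd branch = 0.01025·Sd^0.27·e^(0.036·RH+0.049·T) = 3.146 μm/a
  sum: 2.093 + 3.146 → r_corr = 5.239 μm/a
zinc: f(T) = -0.071·(T−10) [T>10 °C] = -0.3479
  SO₂ term: 0.0129·59.1^0.44·exp(0.046·90-0.3479) = 3.443
  Sd branch = 0.0175·Sd^0.57·e^(0.008·RH+0.085·T) = 5.204 μm/a
  sum: 3.443 + 5.204 → r_corr = 8.647 μm/a
Ordering by μm/a: zinc (8.65) > copper (5.24)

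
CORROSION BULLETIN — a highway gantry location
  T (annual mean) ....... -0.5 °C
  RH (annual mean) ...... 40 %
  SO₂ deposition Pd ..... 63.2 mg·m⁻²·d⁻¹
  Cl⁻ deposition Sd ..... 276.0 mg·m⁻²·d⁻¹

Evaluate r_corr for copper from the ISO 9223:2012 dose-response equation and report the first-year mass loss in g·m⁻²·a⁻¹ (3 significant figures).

copper: f(T) = +0.126·(T−10) [T≤10 °C] = -1.3230
  Pd branch = 0.0053·Pd^0.26·e^(0.059·RH+f) = 0.04394 μm/a
  Cl⁻ term: 0.01025·276.0^0.27·exp(0.036·40+0.049·-0.5) = 0.1925
  r_corr = 0.04394 + 0.1925 = 0.2365 μm/a
Convert to mass loss: 0.2365 μm/a × 8.96 g/cm³ = 2.119 g·m⁻²·a⁻¹

r_corr = 2.12 g·m⁻²·a⁻¹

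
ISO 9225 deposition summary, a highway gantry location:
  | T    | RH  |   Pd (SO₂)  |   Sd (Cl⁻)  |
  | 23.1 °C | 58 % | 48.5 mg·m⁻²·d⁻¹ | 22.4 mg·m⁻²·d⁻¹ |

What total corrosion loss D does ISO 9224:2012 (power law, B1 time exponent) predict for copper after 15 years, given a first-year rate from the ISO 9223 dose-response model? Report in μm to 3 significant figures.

copper: T>10 °C ⇒ hinge -0.080·(23.1−10) = -1.0480
  Pd branch = 0.0053·Pd^0.26·e^(0.059·RH+f) = 0.1562 μm/a
  Cl⁻ term: 0.01025·22.4^0.27·exp(0.036·58+0.049·23.1) = 0.5938
  r_corr = 0.1562 + 0.5938 = 0.75 μm/a
ISO 9224: D(t) = r_corr · t^b with b = 0.667 (copper, B1)
  D(15) = 0.75 × 15^0.667 = 0.75 × 6.088 = 4.566 μm

D(15) = 4.57 μm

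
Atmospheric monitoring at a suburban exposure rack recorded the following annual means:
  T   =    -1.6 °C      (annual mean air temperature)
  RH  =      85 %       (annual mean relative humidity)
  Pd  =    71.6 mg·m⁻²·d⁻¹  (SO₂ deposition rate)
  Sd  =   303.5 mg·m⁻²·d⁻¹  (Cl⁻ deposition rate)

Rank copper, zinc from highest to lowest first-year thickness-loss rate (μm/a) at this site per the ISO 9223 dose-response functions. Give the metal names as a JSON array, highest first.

copper: temperature factor f = +0.126·(-11.6) = -1.4616
  sulphur-dioxide contribution → 0.5621 μm/a
  chloride contribution → 0.9458 μm/a
  ⇒ r_corr(copper) = 1.508 μm/a
zinc: T≤10 °C ⇒ hinge +0.038·(-1.6−10) = -0.4408
  sulphur-dioxide contribution → 2.713 μm/a
  chloride contribution → 0.7837 μm/a
  ⇒ r_corr(zinc) = 3.496 μm/a
Ordering by μm/a: zinc (3.5) > copper (1.51)

["zinc", "copper"]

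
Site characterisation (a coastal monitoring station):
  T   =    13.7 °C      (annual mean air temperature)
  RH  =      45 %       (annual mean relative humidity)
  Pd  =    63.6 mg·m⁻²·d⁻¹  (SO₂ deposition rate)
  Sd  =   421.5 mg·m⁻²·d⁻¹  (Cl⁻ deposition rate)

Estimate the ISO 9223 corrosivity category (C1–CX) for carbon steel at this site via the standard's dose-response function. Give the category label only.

C4

carbon steel: f(T) = -0.054·(T−10) [T>10 °C] = -0.1998
  sulphur-dioxide contribution → 30.89 μm/a
  chloride contribution → 33.03 μm/a
  ⇒ r_corr(carbon steel) = 63.92 μm/a
ISO 9223 Table 2 (carbon steel): 50 < 63.9 ≤ 80 μm/a ⇒ C4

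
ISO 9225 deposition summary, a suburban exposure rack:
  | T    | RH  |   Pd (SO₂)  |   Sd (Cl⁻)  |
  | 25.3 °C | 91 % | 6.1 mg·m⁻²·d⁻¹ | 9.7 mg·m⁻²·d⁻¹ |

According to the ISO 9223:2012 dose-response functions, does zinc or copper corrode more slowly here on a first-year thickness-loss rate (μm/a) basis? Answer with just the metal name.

zinc: f(T) = -0.071·(T−10) [T>10 °C] = -1.0863
  sulphur-dioxide contribution → 0.6343 μm/a
  chloride contribution → 1.137 μm/a
  ⇒ r_corr(zinc) = 1.771 μm/a
copper: temperature factor f = -0.080·(15.3) = -1.2240
  sulphur-dioxide contribution → 0.5353 μm/a
  chloride contribution → 1.731 μm/a
  ⇒ r_corr(copper) = 2.266 μm/a
Ordering by μm/a: copper (2.27) > zinc (1.77)

zinc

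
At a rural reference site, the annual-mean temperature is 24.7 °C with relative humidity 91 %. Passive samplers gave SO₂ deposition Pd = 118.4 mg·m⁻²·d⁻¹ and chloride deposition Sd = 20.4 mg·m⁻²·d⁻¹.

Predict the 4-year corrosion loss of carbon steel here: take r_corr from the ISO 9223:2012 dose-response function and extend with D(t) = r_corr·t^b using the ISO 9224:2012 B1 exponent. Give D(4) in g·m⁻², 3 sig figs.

carbon steel: temperature factor f = -0.054·(14.7) = -0.7938
  SO₂ term: 1.77·118.4^0.52·exp(0.02·91-0.7938) = 59.13
  Cl⁻ term: 0.102·20.4^0.62·exp(0.033·91+0.04·24.7) = 35.8
  sum: 59.13 + 35.8 → r_corr = 94.92 μm/a
Power-law: D(4) = r_corr · 4^0.523
  D(4) = 94.92 × 4^0.523 = 94.92 × 2.065 = 196 μm
  Mass loss = 196 μm × 7.85 g/cm³ = 1539 g·m⁻²

D(4) = 1.54e+03 g·m⁻²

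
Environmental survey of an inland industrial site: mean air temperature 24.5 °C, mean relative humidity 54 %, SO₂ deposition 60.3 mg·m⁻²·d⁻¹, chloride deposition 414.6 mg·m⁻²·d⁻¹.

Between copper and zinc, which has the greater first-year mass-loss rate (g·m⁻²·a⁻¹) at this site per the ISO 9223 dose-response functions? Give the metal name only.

zinc

copper: T>10 °C ⇒ hinge -0.080·(24.5−10) = -1.1600
  SO₂ term: 0.0053·60.3^0.26·exp(0.059·54-1.1600) = 0.1167
  Sd branch = 0.01025·Sd^0.27·e^(0.036·RH+0.049·T) = 1.211 μm/a
  sum: 0.1167 + 1.211 → r_corr = 1.328 μm/a
  mass loss = 1.328 μm/a × 8.96 g/cm³ = 11.9 g·m⁻²·a⁻¹
zinc: f(T) = -0.071·(T−10) [T>10 °C] = -1.0295
  SO₂ term: 0.0129·60.3^0.44·exp(0.046·54-1.0295) = 0.3354
  Cl⁻ term: 0.0175·414.6^0.57·exp(0.008·54+0.085·24.5) = 6.716
  sum: 0.3354 + 6.716 → r_corr = 7.052 μm/a
  mass loss = 7.052 μm/a × 7.14 g/cm³ = 50.35 g·m⁻²·a⁻¹
Ordering by g·m⁻²·a⁻¹: zinc (50.3) > copper (11.9)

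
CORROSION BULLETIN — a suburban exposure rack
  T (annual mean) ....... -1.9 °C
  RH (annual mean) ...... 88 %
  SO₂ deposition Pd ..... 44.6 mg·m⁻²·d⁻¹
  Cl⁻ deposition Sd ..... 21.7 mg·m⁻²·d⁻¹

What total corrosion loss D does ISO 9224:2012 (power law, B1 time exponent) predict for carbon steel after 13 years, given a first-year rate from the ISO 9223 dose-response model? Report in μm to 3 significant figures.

carbon steel: f(T) = +0.150·(T−10) [T≤10 °C] = -1.7850
  SO₂ term: 1.77·44.6^0.52·exp(0.02·88-1.7850) = 12.44
  Sd branch = 0.102·Sd^0.62·e^(0.033·RH+0.04·T) = 11.62 μm/a
  r_corr = 12.44 + 11.62 = 24.06 μm/a
Power-law: D(13) = r_corr · 13^0.523
  D(13) = 24.06 × 13^0.523 = 24.06 × 3.825 = 92.03 μm

D(13) = 92.0 μm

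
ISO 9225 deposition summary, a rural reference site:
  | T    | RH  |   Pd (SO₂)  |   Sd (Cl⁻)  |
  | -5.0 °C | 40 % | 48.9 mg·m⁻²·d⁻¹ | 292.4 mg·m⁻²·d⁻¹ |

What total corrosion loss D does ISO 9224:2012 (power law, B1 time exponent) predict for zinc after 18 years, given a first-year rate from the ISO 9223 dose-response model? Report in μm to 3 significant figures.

zinc: T≤10 °C ⇒ hinge +0.038·(-5.0−10) = -0.5700
  Pd branch = 0.0129·Pd^0.44·e^(0.046·RH+f) = 0.2544 μm/a
  Cl⁻ term: 0.0175·292.4^0.57·exp(0.008·40+0.085·-5.0) = 0.4009
  r_corr = 0.2544 + 0.4009 = 0.6553 μm/a
Long-term exponent b (ISO 9224 Table 2, B1) = 0.813
  D(18) = 0.6553 × 18^0.813 = 0.6553 × 10.48 = 6.87 μm

D(18) = 6.87 μm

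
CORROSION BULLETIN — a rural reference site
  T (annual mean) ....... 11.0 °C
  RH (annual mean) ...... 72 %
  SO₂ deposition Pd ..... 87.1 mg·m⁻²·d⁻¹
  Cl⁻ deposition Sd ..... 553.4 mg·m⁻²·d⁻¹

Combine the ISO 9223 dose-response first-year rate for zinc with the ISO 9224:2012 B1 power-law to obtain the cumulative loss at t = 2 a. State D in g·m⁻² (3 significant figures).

zinc: temperature factor f = -0.071·(1.0) = -0.0710
  sulphur-dioxide contribution → 2.354 μm/a
  chloride contribution → 2.903 μm/a
  ⇒ r_corr(zinc) = 5.256 μm/a
Power-law: D(2) = r_corr · 2^0.813
  D(2) = 5.256 × 2^0.813 = 5.256 × 1.757 = 9.235 μm
  Mass loss = 9.235 μm × 7.14 g/cm³ = 65.93 g·m⁻²

D(2) = 65.9 g·m⁻²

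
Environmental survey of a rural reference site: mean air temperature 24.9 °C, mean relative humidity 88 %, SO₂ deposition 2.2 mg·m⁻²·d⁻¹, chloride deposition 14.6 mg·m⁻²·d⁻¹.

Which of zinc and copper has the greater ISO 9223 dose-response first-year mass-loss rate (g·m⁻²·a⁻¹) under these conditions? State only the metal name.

zinc: temperature factor f = -0.071·(14.9) = -1.0579
  Pd branch = 0.0129·Pd^0.44·e^(0.046·RH+f) = 0.3629 μm/a
  Sd branch = 0.0175·Sd^0.57·e^(0.008·RH+0.085·T) = 1.354 μm/a
  sum: 0.3629 + 1.354 → r_corr = 1.717 μm/a
  mass loss = 1.717 μm/a × 7.14 g/cm³ = 12.26 g·m⁻²·a⁻¹
copper: f(T) = -0.080·(T−10) [T>10 °C] = -1.1920
  Pd branch = 0.0053·Pd^0.26·e^(0.059·RH+f) = 0.3552 μm/a
  Sd branch = 0.01025·Sd^0.27·e^(0.036·RH+0.049·T) = 1.701 μm/a
  sum: 0.3552 + 1.701 → r_corr = 2.057 μm/a
  mass loss = 2.057 μm/a × 8.96 g/cm³ = 18.43 g·m⁻²·a⁻¹
Ordering by g·m⁻²·a⁻¹: copper (18.4) > zinc (12.3)

copper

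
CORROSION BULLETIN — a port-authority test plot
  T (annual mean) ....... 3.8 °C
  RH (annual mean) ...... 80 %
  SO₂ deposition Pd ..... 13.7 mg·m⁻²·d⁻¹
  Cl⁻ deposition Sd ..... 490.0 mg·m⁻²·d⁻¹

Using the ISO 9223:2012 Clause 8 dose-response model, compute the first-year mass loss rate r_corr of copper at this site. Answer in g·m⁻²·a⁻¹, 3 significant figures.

copper: f(T) = +0.126·(T−10) [T≤10 °C] = -0.7812
  Pd branch = 0.0053·Pd^0.26·e^(0.059·RH+f) = 0.5376 μm/a
  Cl⁻ term: 0.01025·490.0^0.27·exp(0.036·80+0.049·3.8) = 1.171
  sum: 0.5376 + 1.171 → r_corr = 1.709 μm/a
Convert to mass loss: 1.709 μm/a × 8.96 g/cm³ = 15.31 g·m⁻²·a⁻¹

r_corr = 15.3 g·m⁻²·a⁻¹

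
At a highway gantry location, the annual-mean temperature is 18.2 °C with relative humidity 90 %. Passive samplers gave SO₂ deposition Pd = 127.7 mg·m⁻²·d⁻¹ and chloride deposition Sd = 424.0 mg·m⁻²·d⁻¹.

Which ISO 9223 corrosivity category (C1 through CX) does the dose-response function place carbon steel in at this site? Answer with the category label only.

carbon steel: temperature factor f = -0.054·(8.2) = -0.4428
  Pd branch = 1.77·Pd^0.52·e^(0.02·RH+f) = 85.63 μm/a
  Sd branch = 0.102·Sd^0.62·e^(0.033·RH+0.04·T) = 175.2 μm/a
  r_corr = 85.63 + 175.2 = 260.8 μm/a
ISO 9223 Table 2 (carbon steel): 200 < 261 ≤ 700 μm/a ⇒ CX

CX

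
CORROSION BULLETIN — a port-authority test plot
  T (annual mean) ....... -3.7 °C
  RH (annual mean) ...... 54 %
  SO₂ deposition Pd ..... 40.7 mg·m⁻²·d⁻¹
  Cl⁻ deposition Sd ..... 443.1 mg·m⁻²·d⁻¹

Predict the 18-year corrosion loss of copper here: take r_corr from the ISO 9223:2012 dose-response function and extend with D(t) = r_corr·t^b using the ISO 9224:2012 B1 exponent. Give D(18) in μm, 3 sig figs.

D(18) = 2.54 μm

copper: temperature factor f = +0.126·(-13.7) = -1.7262
  Pd branch = 0.0053·Pd^0.26·e^(0.059·RH+f) = 0.05981 μm/a
  Sd branch = 0.01025·Sd^0.27·e^(0.036·RH+0.049·T) = 0.3096 μm/a
  sum: 0.05981 + 0.3096 → r_corr = 0.3694 μm/a
Power-law: D(18) = r_corr · 18^0.667
  D(18) = 0.3694 × 18^0.667 = 0.3694 × 6.875 = 2.54 μm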